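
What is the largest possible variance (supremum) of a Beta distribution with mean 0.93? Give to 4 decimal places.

0.0651

For fixed mean μ the Beta variance is μ(1−μ)/(α+β+1), increasing as α+β decreases.
Its least upper bound (not attained) is μ(1−μ) = 0.93·0.07 = 0.0651.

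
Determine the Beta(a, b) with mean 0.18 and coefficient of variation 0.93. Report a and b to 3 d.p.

σ = CV·μ = 0.93×0.18 = 0.16740, so σ² = 0.028023.
s+1 = μ(1−μ)/σ² = 0.1476/0.028023 = 5.2671, so s = a+b = 4.2671.
a = μs = 0.768, b = (1−μ)s = 3.499.

a = 0.768, b = 3.499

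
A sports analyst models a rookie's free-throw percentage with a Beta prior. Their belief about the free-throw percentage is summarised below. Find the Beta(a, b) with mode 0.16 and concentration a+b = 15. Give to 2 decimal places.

Mode = (a−1)/(κ−2) with κ = a+b, so a−1 = 0.16·13 = 2.08.
a = 3.08; b = κ − a = 11.92.

a = 3.08, b = 11.92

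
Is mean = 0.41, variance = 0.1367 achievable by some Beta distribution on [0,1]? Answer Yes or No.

For any Beta, Var(X) < E[X]·(1−E[X]).
Here μ(1−μ) = 0.41×0.59 = 0.2419, and 0.1367 < 0.2419.

Yes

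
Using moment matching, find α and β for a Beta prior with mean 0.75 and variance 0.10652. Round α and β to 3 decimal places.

α = 0.570, β = 0.190

Let s = α+β. The Beta variance is μ(1−μ)/(s+1).
So s+1 = μ(1−μ)/σ² = (0.75×0.25)/0.10652 = 0.1875/0.10652 = 1.7602, giving s = 0.7602.
Then α = μs = 0.75×0.7602 = 0.570 and β = (1−μ)s = 0.25×0.7602 = 0.190.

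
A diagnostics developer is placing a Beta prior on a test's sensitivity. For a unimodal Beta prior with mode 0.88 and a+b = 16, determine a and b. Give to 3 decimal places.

a = 13.320, b = 2.680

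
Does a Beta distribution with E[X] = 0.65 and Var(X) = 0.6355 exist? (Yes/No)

No

The Beta variance bound is σ² < μ(1−μ).
Here μ(1−μ) = 0.65×0.35 = 0.2275, and 0.6355 ≥ 0.2275.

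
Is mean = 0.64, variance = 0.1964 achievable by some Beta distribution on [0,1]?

Yes

For any Beta, Var(X) < E[X]·(1−E[X]).
Here μ(1−μ) = 0.64×0.36 = 0.2304, and 0.1964 < 0.2304.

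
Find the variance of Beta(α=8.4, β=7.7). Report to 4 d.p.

α+β = 16.1 and αβ = 64.68, so Var = αβ/[(α+β)²(α+β+1)] = 64.68/4432.491 = 0.0146.

0.0146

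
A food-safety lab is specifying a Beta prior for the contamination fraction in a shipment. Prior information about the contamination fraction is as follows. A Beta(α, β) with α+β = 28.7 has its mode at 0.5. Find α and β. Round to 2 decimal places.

α = 14.35, β = 14.35

For α,β>1 the mode is (α−1)/(α+β−2), so α = mode·(κ−2)+1 = 0.5×26.7+1 = 14.35.
And β = (1−mode)·(κ−2)+1 = 0.5×26.7+1 = 14.35.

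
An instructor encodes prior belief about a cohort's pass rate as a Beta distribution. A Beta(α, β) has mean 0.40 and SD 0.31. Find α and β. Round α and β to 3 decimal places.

α = 0.599, β = 0.898

Variance = 0.31² = 0.0961. The moment-matching identity α+β = μ(1−μ)/Var − 1 gives
α+β = 0.2400/0.0961 − 1 = 1.4974, so α = μ·1.4974 = 0.599 and β = (1−μ)·1.4974 = 0.898.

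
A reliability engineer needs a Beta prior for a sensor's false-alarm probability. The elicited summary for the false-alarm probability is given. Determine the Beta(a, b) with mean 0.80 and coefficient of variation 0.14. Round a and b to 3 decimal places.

σ = CV·μ = 0.14×0.80 = 0.11200, so σ² = 0.012544.
s+1 = μ(1−μ)/σ² = 0.1600/0.012544 = 12.7551, so s = a+b = 11.7551.
a = μs = 9.404, b = (1−μ)s = 2.351.

a = 9.404, b = 2.351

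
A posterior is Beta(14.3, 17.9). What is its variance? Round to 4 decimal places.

0.0074

α+β = 32.2 and αβ = 255.97, so Var = αβ/[(α+β)²(α+β+1)] = 255.97/34423.088 = 0.0074.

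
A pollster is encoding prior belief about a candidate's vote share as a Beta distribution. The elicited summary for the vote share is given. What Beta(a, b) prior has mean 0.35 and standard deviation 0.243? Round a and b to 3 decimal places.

a = 0.998, b = 1.854

First σ² = 0.059049. Setting a = μn, b = (1−μ)n with n = a+b,
μ(1−μ)/(n+1) = 0.059049 ⇒ n+1 = 0.2275/0.059049 = 3.8527 ⇒ n = 2.8527.
Hence a = 0.35×2.8527 = 0.998, b = 0.65×2.8527 = 1.854.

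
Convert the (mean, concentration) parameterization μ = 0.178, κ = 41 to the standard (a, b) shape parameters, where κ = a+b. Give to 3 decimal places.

a = 7.298, b = 33.702

a = μκ = 0.178×41 = 7.298 and b = (1−μ)κ = 0.822×41 = 33.702.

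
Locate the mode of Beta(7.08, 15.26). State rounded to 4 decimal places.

0.2989

With α,β > 1, mode = (α−1)/(α+β−2) = 6.08/20.34 = 0.2989.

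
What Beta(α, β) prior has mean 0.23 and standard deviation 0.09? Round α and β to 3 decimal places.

α = 4.799, β = 16.065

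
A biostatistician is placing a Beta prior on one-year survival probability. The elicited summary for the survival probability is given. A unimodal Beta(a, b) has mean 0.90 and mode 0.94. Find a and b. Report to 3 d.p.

Let s = a+b. Mean gives a = μs = 0.90s; mode gives (a−1)/(s−2) = 0.94.
Substituting: 0.90s − 1 = 0.94(s−2) = 0.94s − 1.88, so -0.04s = -0.88 and s = 22.0000.
Then a = 0.90×22.0000 = 19.800 and b = s−a = 2.200.

a = 19.800, b = 2.200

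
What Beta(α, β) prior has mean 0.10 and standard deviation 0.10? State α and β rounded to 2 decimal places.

α = 0.80, β = 7.20

First σ² = 0.0100. Setting α = μn, β = (1−μ)n with n = α+β,
μ(1−μ)/(n+1) = 0.0100 ⇒ n+1 = 0.0900/0.0100 = 9.0000 ⇒ n = 8.0000.
Hence α = 0.10×8.0000 = 0.80, β = 0.90×8.0000 = 7.20.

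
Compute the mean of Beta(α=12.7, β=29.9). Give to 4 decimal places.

0.2981

The Beta mean is α/(α+β) = 12.7/(12.7+29.9) = 0.2981.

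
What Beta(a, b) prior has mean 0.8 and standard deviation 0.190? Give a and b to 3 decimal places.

a = 2.746, b = 0.686

First σ² = 0.036100. Setting a = μn, b = (1−μ)n with n = a+b,
μ(1−μ)/(n+1) = 0.036100 ⇒ n+1 = 0.16/0.036100 = 4.4321 ⇒ n = 3.4321.
Hence a = 0.8×3.4321 = 2.746, b = 0.2×3.4321 = 0.686.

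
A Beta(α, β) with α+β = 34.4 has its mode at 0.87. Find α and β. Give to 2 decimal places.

Since the density peak of Beta(α,β) is at (α−1)/(α+β−2),
α = 1 + 0.87(34.4−2) = 29.19 and β = 34.4 − 29.19 = 5.21.

α = 29.19, β = 5.21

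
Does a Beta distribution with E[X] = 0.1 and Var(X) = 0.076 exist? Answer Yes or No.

Yes

A Beta with mean μ has variance μ(1−μ)/(α+β+1) < μ(1−μ).
Here μ(1−μ) = 0.1×0.9 = 0.09, and 0.076 < 0.09.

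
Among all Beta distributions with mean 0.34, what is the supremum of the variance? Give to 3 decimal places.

0.224

Var = μ(1−μ)/(α+β+1), which approaches μ(1−μ) as α+β → 0.
So the supremum is μ(1−μ) = 0.34×0.66 = 0.224.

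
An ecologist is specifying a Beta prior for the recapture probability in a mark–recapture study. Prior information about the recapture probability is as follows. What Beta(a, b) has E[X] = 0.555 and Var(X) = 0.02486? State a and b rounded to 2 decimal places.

a = 4.96, b = 3.98

By moment matching, a+b = μ(1−μ)/σ² − 1 = (0.555·0.445)/0.02486 − 1 = 9.9346 − 1 = 8.9346.
Since a/(a+b) = μ, a = 0.555·8.9346 = 4.96 and b = 0.445·8.9346 = 3.98.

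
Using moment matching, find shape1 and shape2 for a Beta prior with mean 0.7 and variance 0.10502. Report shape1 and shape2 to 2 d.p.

Write ν = shape1+shape2; then shape1 = μν and Var = μ(1−μ)/(ν+1).
ν = μ(1−μ)/Var − 1 = 0.21/0.10502 − 1 = 0.9996.
shape1 = 0.7·0.9996 = 0.70, shape2 = 0.3·0.9996 = 0.30.

shape1 = 0.70, shape2 = 0.30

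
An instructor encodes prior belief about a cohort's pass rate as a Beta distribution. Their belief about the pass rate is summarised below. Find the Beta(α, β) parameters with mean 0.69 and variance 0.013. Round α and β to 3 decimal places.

α = 10.663, β = 4.791

By moment matching, α+β = μ(1−μ)/σ² − 1 = (0.69·0.31)/0.013 − 1 = 16.4538 − 1 = 15.4538.
Since α/(α+β) = μ, α = 0.69·15.4538 = 10.663 and β = 0.31·15.4538 = 4.791.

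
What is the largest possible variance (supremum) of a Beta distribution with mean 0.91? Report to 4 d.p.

0.0819

Var = μ(1−μ)/(α+β+1), which approaches μ(1−μ) as α+β → 0.
So the supremum is μ(1−μ) = 0.91×0.09 = 0.0819.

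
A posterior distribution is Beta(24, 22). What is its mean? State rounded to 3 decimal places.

0.522

The Beta mean is α/(α+β) = 24/(24+22) = 0.522.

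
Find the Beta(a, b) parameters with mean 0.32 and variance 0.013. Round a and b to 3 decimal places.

a = 5.036, b = 10.702

By moment matching, a+b = μ(1−μ)/σ² − 1 = (0.32·0.68)/0.013 − 1 = 16.7385 − 1 = 15.7385.
Since a/(a+b) = μ, a = 0.32·15.7385 = 5.036 and b = 0.68·15.7385 = 10.702.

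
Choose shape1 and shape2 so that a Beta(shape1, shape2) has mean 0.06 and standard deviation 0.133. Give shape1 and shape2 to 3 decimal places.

shape1 = 0.131, shape2 = 2.057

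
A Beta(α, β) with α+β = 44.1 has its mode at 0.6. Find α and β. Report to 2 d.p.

α = 26.26, β = 17.84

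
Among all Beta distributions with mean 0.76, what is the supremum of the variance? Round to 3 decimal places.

Var = μ(1−μ)/(α+β+1), which approaches μ(1−μ) as α+β → 0.
So the supremum is μ(1−μ) = 0.76×0.24 = 0.182.

0.182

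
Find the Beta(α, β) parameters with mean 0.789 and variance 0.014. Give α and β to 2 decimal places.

α = 8.59, β = 2.30

Write ν = α+β; then α = μν and Var = μ(1−μ)/(ν+1).
ν = μ(1−μ)/Var − 1 = 0.166479/0.014 − 1 = 10.8914.
α = 0.789·10.8914 = 8.59, β = 0.211·10.8914 = 2.30.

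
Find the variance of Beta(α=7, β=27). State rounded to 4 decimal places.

μ = 7/34 = 0.205882; Var = μ(1−μ)/(α+β+1) = 0.1634948/35 = 0.0047.

0.0047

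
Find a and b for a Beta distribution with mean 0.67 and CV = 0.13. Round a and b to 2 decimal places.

a = 18.86, b = 9.29

Var = (CV·μ)² = (0.13×0.67)² = 0.007586.
a+b = μ(1−μ)/Var − 1 = 0.2211/0.007586 − 1 = 28.1442.
Thus a = 0.67·28.1442 = 18.86 and b = 0.33·28.1442 = 9.29.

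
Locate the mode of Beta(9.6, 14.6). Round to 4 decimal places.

0.3874

The density x^(α−1)(1−x)^(β−1) is maximised at (α−1)/(α+β−2) = 8.6/22.2 = 0.3874.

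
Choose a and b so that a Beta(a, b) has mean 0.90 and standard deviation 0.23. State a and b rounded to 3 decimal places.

a = 0.631, b = 0.070

σ² = 0.23² = 0.0529.
With s = a+b, Var = μ(1−μ)/(s+1), so s+1 = (0.90×0.10)/0.0529 = 1.7013 and s = 0.7013.
a = μs = 0.631, b = (1−μ)s = 0.070.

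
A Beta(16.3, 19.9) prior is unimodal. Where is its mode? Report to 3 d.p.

0.447

With α,β > 1, mode = (α−1)/(α+β−2) = 15.3/34.2 = 0.447.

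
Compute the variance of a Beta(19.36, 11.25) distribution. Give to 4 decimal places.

0.0074

μ = 19.36/30.61 = 0.632473; Var = μ(1−μ)/(α+β+1) = 0.2324509/31.61 = 0.0074.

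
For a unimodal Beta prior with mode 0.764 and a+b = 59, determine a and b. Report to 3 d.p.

a = 44.548, b = 14.452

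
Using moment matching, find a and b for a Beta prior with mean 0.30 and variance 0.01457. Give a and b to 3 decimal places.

Write ν = a+b; then a = μν and Var = μ(1−μ)/(ν+1).
ν = μ(1−μ)/Var − 1 = 0.2100/0.01457 − 1 = 13.4132.
a = 0.30·13.4132 = 4.024, b = 0.70·13.4132 = 9.389.

a = 4.024, b = 9.389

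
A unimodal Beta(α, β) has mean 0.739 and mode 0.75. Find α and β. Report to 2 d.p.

Let s = α+β. Mean gives α = μs = 0.739s; mode gives (α−1)/(s−2) = 0.75.
Substituting: 0.739s − 1 = 0.75(s−2) = 0.75s − 1.50, so -0.011s = -0.50 and s = 45.4545.
Then α = 0.739×45.4545 = 33.59 and β = s−α = 11.86.

α = 33.59, β = 11.86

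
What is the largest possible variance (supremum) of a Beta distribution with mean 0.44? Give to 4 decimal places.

0.2464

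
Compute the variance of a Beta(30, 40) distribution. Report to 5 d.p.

0.00345

α+β = 70 and αβ = 1200, so Var = αβ/[(α+β)²(α+β+1)] = 1200/347900 = 0.00345.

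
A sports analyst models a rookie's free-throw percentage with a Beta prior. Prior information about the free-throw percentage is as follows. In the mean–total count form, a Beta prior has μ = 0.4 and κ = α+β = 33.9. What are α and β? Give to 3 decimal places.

α = μκ = 0.4×33.9 = 13.560 and β = (1−μ)κ = 0.6×33.9 = 20.340.

α = 13.560, β = 20.340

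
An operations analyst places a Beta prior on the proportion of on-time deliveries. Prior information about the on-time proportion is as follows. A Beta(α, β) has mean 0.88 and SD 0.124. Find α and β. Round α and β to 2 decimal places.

σ² = 0.124² = 0.015376.
With s = α+β, Var = μ(1−μ)/(s+1), so s+1 = (0.88×0.12)/0.015376 = 6.8678 and s = 5.8678.
α = μs = 5.16, β = (1−μ)s = 0.70.

α = 5.16, β = 0.70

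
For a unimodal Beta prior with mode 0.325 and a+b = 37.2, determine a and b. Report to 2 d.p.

a = 12.44, b = 24.76

For a,b>1 the mode is (a−1)/(a+b−2), so a = mode·(κ−2)+1 = 0.325×35.2+1 = 12.44.
And b = (1−mode)·(κ−2)+1 = 0.675×35.2+1 = 24.76.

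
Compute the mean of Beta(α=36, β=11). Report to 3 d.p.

The Beta mean is α/(α+β) = 36/(36+11) = 0.766.

0.766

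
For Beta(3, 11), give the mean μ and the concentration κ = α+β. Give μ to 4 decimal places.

μ = 0.2143, κ = 14

κ = α+β = 3+11 = 14; μ = α/κ = 3/14 = 0.2143.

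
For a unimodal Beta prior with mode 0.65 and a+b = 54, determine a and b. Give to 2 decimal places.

a = 34.80, b = 19.20

Since the density peak of Beta(a,b) is at (a−1)/(a+b−2),
a = 1 + 0.65(54−2) = 34.80 and b = 54 − 34.80 = 19.20.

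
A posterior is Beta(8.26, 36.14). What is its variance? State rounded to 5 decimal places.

μ = 8.26/44.40 = 0.186036; Var = μ(1−μ)/(α+β+1) = 0.1514266/45.40 = 0.00334.

0.00334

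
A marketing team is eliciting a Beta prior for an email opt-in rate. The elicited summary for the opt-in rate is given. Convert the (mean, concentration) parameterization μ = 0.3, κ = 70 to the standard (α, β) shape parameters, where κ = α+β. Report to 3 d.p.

α = 21.000, β = 49.000

Split κ in proportion μ : (1−μ): α = 0.3·70 = 21.000, β = 70 − 21.000 = 49.000.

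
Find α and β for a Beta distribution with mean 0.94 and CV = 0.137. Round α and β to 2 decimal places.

α = 2.26, β = 0.14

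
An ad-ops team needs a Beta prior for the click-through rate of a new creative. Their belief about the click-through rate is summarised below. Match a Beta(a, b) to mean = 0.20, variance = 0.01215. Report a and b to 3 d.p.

a = 2.434, b = 9.735

Write ν = a+b; then a = μν and Var = μ(1−μ)/(ν+1).
ν = μ(1−μ)/Var − 1 = 0.1600/0.01215 − 1 = 12.1687.
a = 0.20·12.1687 = 2.434, b = 0.80·12.1687 = 9.735.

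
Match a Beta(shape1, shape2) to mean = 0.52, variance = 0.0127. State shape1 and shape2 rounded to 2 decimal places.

shape1 = 9.70, shape2 = 8.95

Write ν = shape1+shape2; then shape1 = μν and Var = μ(1−μ)/(ν+1).
ν = μ(1−μ)/Var − 1 = 0.2496/0.0127 − 1 = 18.6535.
shape1 = 0.52·18.6535 = 9.70, shape2 = 0.48·18.6535 = 8.95.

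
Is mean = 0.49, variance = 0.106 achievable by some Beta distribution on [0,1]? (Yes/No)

Yes

For any Beta, Var(X) < E[X]·(1−E[X]).
Here μ(1−μ) = 0.49×0.51 = 0.2499, and 0.106 < 0.2499.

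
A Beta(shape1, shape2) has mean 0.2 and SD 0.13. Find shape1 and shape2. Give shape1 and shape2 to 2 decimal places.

shape1 = 1.69, shape2 = 6.77

First σ² = 0.0169. Setting shape1 = μn, shape2 = (1−μ)n with n = shape1+shape2,
μ(1−μ)/(n+1) = 0.0169 ⇒ n+1 = 0.16/0.0169 = 9.4675 ⇒ n = 8.4675.
Hence shape1 = 0.2×8.4675 = 1.69, shape2 = 0.8×8.4675 = 6.77.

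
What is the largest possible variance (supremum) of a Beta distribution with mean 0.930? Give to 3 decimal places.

Var = μ(1−μ)/(α+β+1), which approaches μ(1−μ) as α+β → 0.
So the supremum is μ(1−μ) = 0.930×0.070 = 0.065.

0.065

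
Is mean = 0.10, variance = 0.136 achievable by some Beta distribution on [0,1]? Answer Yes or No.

A Beta with mean μ has variance μ(1−μ)/(α+β+1) < μ(1−μ).
Here μ(1−μ) = 0.10×0.90 = 0.0900, and 0.136 ≥ 0.0900.

No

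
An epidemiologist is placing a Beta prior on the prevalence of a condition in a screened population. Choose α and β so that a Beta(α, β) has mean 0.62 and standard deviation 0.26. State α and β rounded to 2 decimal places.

Variance = 0.26² = 0.0676. The moment-matching identity α+β = μ(1−μ)/Var − 1 gives
α+β = 0.2356/0.0676 − 1 = 2.4852, so α = μ·2.4852 = 1.54 and β = (1−μ)·2.4852 = 0.94.

α = 1.54, β = 0.94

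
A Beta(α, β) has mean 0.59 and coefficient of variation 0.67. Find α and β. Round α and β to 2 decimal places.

α = 0.32, β = 0.22

σ = CV·μ = 0.67×0.59 = 0.39530, so σ² = 0.156262.
s+1 = μ(1−μ)/σ² = 0.2419/0.156262 = 1.5480, so s = α+β = 0.5480.
α = μs = 0.32, β = (1−μ)s = 0.22.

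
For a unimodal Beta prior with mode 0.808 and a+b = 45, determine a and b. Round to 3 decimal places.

Mode = (a−1)/(κ−2) with κ = a+b, so a−1 = 0.808·43 = 34.744.
a = 35.744; b = κ − a = 9.256.

a = 35.744, b = 9.256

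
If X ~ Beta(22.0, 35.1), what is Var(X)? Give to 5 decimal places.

0.00408

α+β = 57.1 and αβ = 772.20, so Var = αβ/[(α+β)²(α+β+1)] = 772.20/189429.821 = 0.00408.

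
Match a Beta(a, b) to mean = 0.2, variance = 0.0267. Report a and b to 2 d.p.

a = 1.00, b = 3.99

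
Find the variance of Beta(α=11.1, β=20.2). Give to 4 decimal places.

0.0071

μ = 11.1/31.3 = 0.354633; Var = μ(1−μ)/(α+β+1) = 0.2288683/32.3 = 0.0071.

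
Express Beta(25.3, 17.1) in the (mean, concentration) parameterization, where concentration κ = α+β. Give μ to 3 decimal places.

κ = α+β = 25.3+17.1 = 42.4; μ = α/κ = 25.3/42.4 = 0.597.

μ = 0.597, κ = 42.4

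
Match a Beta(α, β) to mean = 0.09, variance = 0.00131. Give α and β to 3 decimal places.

α = 5.537, β = 55.982

Write ν = α+β; then α = μν and Var = μ(1−μ)/(ν+1).
ν = μ(1−μ)/Var − 1 = 0.0819/0.00131 − 1 = 61.5191.
α = 0.09·61.5191 = 5.537, β = 0.91·61.5191 = 55.982.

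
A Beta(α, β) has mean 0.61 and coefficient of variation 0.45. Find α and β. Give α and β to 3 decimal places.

α = 1.316, β = 0.841

σ = CV·μ = 0.45×0.61 = 0.27450, so σ² = 0.075350.
s+1 = μ(1−μ)/σ² = 0.2379/0.075350 = 3.1573, so s = α+β = 2.1573.
α = μs = 1.316, β = (1−μ)s = 0.841.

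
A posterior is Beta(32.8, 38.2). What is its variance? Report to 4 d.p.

0.0035

μ = 32.8/71.0 = 0.461972; Var = μ(1−μ)/(α+β+1) = 0.2485539/72.0 = 0.0035.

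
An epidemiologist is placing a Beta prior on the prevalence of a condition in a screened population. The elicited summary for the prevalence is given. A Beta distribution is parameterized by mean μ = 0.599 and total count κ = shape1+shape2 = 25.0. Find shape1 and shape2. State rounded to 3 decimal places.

shape1 = 14.975, shape2 = 10.025

shape1 = μκ = 0.599×25.0 = 14.975 and shape2 = (1−μ)κ = 0.401×25.0 = 10.025.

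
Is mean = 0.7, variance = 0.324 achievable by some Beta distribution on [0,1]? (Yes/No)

A Beta with mean μ has variance μ(1−μ)/(α+β+1) < μ(1−μ).
Here μ(1−μ) = 0.7×0.3 = 0.21, and 0.324 ≥ 0.21.

No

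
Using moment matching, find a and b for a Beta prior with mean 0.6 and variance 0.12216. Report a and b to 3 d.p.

Let s = a+b. The Beta variance is μ(1−μ)/(s+1).
So s+1 = μ(1−μ)/σ² = (0.6×0.4)/0.12216 = 0.24/0.12216 = 1.9646, giving s = 0.9646.
Then a = μs = 0.6×0.9646 = 0.579 and b = (1−μ)s = 0.4×0.9646 = 0.386.

a = 0.579, b = 0.386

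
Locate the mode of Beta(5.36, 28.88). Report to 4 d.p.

With α,β > 1, mode = (α−1)/(α+β−2) = 4.36/32.24 = 0.1352.

0.1352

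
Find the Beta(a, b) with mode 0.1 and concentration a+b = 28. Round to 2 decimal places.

a = 3.60, b = 24.40

Since the density peak of Beta(a,b) is at (a−1)/(a+b−2),
a = 1 + 0.1(28−2) = 3.60 and b = 28 − 3.60 = 24.40.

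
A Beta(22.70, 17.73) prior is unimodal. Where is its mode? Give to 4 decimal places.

With α,β > 1, mode = (α−1)/(α+β−2) = 21.70/38.43 = 0.5647.

0.5647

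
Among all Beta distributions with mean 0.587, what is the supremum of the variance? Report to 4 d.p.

0.2424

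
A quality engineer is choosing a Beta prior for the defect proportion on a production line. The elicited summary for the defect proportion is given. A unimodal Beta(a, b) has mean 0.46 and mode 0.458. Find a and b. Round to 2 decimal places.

a = 19.32, b = 22.68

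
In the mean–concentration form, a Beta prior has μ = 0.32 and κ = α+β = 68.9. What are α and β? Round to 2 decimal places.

Split κ in proportion μ : (1−μ): α = 0.32·68.9 = 22.05, β = 68.9 − 22.05 = 46.85.

α = 22.05, β = 46.85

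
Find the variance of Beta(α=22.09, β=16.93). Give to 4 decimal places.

μ = 22.09/39.02 = 0.566120; Var = μ(1−μ)/(α+β+1) = 0.2456282/40.02 = 0.0061.

0.0061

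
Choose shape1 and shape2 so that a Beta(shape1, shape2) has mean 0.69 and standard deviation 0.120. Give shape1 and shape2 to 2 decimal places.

First σ² = 0.014400. Setting shape1 = μn, shape2 = (1−μ)n with n = shape1+shape2,
μ(1−μ)/(n+1) = 0.014400 ⇒ n+1 = 0.2139/0.014400 = 14.8542 ⇒ n = 13.8542.
Hence shape1 = 0.69×13.8542 = 9.56, shape2 = 0.31×13.8542 = 4.29.

shape1 = 9.56, shape2 = 4.29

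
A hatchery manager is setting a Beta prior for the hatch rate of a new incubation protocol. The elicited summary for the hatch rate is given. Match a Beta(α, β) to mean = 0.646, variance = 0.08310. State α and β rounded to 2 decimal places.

α = 1.13, β = 0.62

Write ν = α+β; then α = μν and Var = μ(1−μ)/(ν+1).
ν = μ(1−μ)/Var − 1 = 0.228684/0.08310 − 1 = 1.7519.
α = 0.646·1.7519 = 1.13, β = 0.354·1.7519 = 0.62.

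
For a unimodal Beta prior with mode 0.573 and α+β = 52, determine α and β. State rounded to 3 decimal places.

α = 29.650, β = 22.350

Since the density peak of Beta(α,β) is at (α−1)/(α+β−2),
α = 1 + 0.573(52−2) = 29.650 and β = 52 − 29.650 = 22.350.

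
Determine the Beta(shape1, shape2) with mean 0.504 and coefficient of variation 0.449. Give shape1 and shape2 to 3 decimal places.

shape1 = 1.956, shape2 = 1.925

Var = (CV·μ)² = (0.449×0.504)² = 0.051210.
shape1+shape2 = μ(1−μ)/Var − 1 = 0.249984/0.051210 − 1 = 3.8816.
Thus shape1 = 0.504·3.8816 = 1.956 and shape2 = 0.496·3.8816 = 1.925.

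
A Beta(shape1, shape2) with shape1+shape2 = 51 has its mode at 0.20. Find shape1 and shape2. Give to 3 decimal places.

Since the density peak of Beta(shape1,shape2) is at (shape1−1)/(shape1+shape2−2),
shape1 = 1 + 0.20(51−2) = 10.800 and shape2 = 51 − 10.800 = 40.200.

shape1 = 10.800, shape2 = 40.200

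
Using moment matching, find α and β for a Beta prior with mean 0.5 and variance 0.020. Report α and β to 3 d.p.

α = 5.750, β = 5.750

Let s = α+β. The Beta variance is μ(1−μ)/(s+1).
So s+1 = μ(1−μ)/σ² = (0.5×0.5)/0.020 = 0.25/0.020 = 12.5000, giving s = 11.5000.
Then α = μs = 0.5×11.5000 = 5.750 and β = (1−μ)s = 0.5×11.5000 = 5.750.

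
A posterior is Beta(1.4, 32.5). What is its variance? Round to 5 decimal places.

0.00113

μ = 1.4/33.9 = 0.041298; Var = μ(1−μ)/(α+β+1) = 0.0395924/34.9 = 0.00113.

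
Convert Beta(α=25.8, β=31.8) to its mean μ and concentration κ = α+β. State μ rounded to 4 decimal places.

μ = 0.4479, κ = 57.6

κ = α+β = 25.8+31.8 = 57.6; μ = α/κ = 25.8/57.6 = 0.4479.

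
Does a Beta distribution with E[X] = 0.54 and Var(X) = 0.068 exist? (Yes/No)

A Beta with mean μ has variance μ(1−μ)/(α+β+1) < μ(1−μ).
Here μ(1−μ) = 0.54×0.46 = 0.2484, and 0.068 < 0.2484.

Yes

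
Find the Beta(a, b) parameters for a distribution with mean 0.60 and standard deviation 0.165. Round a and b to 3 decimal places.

σ² = 0.165² = 0.027225.
With s = a+b, Var = μ(1−μ)/(s+1), so s+1 = (0.60×0.40)/0.027225 = 8.8154 and s = 7.8154.
a = μs = 4.689, b = (1−μ)s = 3.126.

a = 4.689, b = 3.126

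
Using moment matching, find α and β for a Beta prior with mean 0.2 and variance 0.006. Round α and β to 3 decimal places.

α = 5.133, β = 20.533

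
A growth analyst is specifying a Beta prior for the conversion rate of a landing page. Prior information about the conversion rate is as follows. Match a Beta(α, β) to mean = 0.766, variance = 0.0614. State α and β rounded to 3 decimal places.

α = 1.470, β = 0.449

Write ν = α+β; then α = μν and Var = μ(1−μ)/(ν+1).
ν = μ(1−μ)/Var − 1 = 0.179244/0.0614 − 1 = 1.9193.
α = 0.766·1.9193 = 1.470, β = 0.234·1.9193 = 0.449.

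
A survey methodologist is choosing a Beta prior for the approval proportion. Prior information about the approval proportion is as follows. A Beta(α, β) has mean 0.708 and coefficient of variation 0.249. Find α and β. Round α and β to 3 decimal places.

σ = CV·μ = 0.249×0.708 = 0.17629, so σ² = 0.031079.
s+1 = μ(1−μ)/σ² = 0.206736/0.031079 = 6.6520, so s = α+β = 5.6520.
α = μs = 4.002, β = (1−μ)s = 1.650.

α = 4.002, β = 1.650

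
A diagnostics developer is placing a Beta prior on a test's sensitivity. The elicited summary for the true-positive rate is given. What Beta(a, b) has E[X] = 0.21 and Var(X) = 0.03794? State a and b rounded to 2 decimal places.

a = 0.71, b = 2.66

Let s = a+b. The Beta variance is μ(1−μ)/(s+1).
So s+1 = μ(1−μ)/σ² = (0.21×0.79)/0.03794 = 0.1659/0.03794 = 4.3727, giving s = 3.3727.
Then a = μs = 0.21×3.3727 = 0.71 and b = (1−μ)s = 0.79×3.3727 = 2.66.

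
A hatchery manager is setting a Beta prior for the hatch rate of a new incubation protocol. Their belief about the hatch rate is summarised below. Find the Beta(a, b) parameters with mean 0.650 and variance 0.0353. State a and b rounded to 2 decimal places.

a = 3.54, b = 1.91

By moment matching, a+b = μ(1−μ)/σ² − 1 = (0.650·0.350)/0.0353 − 1 = 6.4448 − 1 = 5.4448.
Since a/(a+b) = μ, a = 0.650·5.4448 = 3.54 and b = 0.350·5.4448 = 1.91.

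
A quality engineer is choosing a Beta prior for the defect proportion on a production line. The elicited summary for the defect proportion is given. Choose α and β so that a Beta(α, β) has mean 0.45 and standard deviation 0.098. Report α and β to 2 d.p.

σ² = 0.098² = 0.009604.
With s = α+β, Var = μ(1−μ)/(s+1), so s+1 = (0.45×0.55)/0.009604 = 25.7705 and s = 24.7705.
α = μs = 11.15, β = (1−μ)s = 13.62.

α = 11.15, β = 13.62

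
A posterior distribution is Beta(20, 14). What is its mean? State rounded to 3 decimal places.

E[X] = α/(α+β) = 20/34 = 0.588.

0.588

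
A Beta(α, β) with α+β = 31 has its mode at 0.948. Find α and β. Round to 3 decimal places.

α = 28.492, β = 2.508

For α,β>1 the mode is (α−1)/(α+β−2), so α = mode·(κ−2)+1 = 0.948×29+1 = 28.492.
And β = (1−mode)·(κ−2)+1 = 0.052×29+1 = 2.508.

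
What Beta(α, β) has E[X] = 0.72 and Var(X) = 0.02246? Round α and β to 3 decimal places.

Let s = α+β. The Beta variance is μ(1−μ)/(s+1).
So s+1 = μ(1−μ)/σ² = (0.72×0.28)/0.02246 = 0.2016/0.02246 = 8.9760, giving s = 7.9760.
Then α = μs = 0.72×7.9760 = 5.743 and β = (1−μ)s = 0.28×7.9760 = 2.233.

α = 5.743, β = 2.233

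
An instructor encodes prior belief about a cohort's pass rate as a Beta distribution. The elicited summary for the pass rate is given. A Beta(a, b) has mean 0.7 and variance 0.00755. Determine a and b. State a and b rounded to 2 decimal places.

a = 18.77, b = 8.04

By moment matching, a+b = μ(1−μ)/σ² − 1 = (0.7·0.3)/0.00755 − 1 = 27.8146 − 1 = 26.8146.
Since a/(a+b) = μ, a = 0.7·26.8146 = 18.77 and b = 0.3·26.8146 = 8.04.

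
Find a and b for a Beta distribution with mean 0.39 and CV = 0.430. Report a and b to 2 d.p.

a = 2.91, b = 4.55

Var = (CV·μ)² = (0.430×0.39)² = 0.028123.
a+b = μ(1−μ)/Var − 1 = 0.2379/0.028123 − 1 = 7.4592.
Thus a = 0.39·7.4592 = 2.91 and b = 0.61·7.4592 = 4.55.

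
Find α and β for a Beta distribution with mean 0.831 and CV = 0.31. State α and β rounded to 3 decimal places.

α = 0.928, β = 0.189

σ = CV·μ = 0.31×0.831 = 0.25761, so σ² = 0.066363.
s+1 = μ(1−μ)/σ² = 0.140439/0.066363 = 2.1162, so s = α+β = 1.1162.
α = μs = 0.928, β = (1−μ)s = 0.189.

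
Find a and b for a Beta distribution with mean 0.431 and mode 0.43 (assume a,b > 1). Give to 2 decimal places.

With s = a+b: μ = a/s and mode = (a−1)/(s−2). Eliminating a = μs,
μs − 1 = m(s−2) ⇒ s(μ−m) = 1−2m ⇒ s = 0.14/0.001 = 140.0000.
So a = μs = 60.34, b = (1−μ)s = 79.66.

a = 60.34, b = 79.66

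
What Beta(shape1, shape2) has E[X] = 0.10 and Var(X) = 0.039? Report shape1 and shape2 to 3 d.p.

Let s = shape1+shape2. The Beta variance is μ(1−μ)/(s+1).
So s+1 = μ(1−μ)/σ² = (0.10×0.90)/0.039 = 0.0900/0.039 = 2.3077, giving s = 1.3077.
Then shape1 = μs = 0.10×1.3077 = 0.131 and shape2 = (1−μ)s = 0.90×1.3077 = 1.177.

shape1 = 0.131, shape2 = 1.177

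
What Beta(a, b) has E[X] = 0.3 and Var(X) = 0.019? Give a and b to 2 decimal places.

a = 3.02, b = 7.04

By moment matching, a+b = μ(1−μ)/σ² − 1 = (0.3·0.7)/0.019 − 1 = 11.0526 − 1 = 10.0526.
Since a/(a+b) = μ, a = 0.3·10.0526 = 3.02 and b = 0.7·10.0526 = 7.04.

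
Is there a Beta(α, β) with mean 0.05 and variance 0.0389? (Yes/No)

Yes

The Beta variance bound is σ² < μ(1−μ).
Here μ(1−μ) = 0.05×0.95 = 0.0475, and 0.0389 < 0.0475.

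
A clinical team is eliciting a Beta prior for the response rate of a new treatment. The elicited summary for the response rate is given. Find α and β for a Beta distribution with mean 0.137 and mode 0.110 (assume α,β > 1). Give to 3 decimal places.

α = 3.958, β = 24.931

With s = α+β: μ = α/s and mode = (α−1)/(s−2). Eliminating α = μs,
μs − 1 = m(s−2) ⇒ s(μ−m) = 1−2m ⇒ s = 0.780/0.027 = 28.8889.
So α = μs = 3.958, β = (1−μ)s = 24.931.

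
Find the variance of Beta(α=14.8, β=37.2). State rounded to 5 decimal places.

0.00384

Var = αβ/[(α+β)²(α+β+1)] = (14.8×37.2)/(52.0²×53.0) = 550.56/143312.000 = 0.00384.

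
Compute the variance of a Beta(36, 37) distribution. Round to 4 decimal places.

α+β = 73 and αβ = 1332, so Var = αβ/[(α+β)²(α+β+1)] = 1332/394346 = 0.0034.

0.0034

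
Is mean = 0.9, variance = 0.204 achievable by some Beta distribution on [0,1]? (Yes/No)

For any Beta, Var(X) < E[X]·(1−E[X]).
Here μ(1−μ) = 0.9×0.1 = 0.09, and 0.204 ≥ 0.09.

No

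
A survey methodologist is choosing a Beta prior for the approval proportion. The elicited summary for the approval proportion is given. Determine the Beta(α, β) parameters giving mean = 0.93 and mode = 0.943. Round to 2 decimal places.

With s = α+β: μ = α/s and mode = (α−1)/(s−2). Eliminating α = μs,
μs − 1 = m(s−2) ⇒ s(μ−m) = 1−2m ⇒ s = -0.886/-0.013 = 68.1538.
So α = μs = 63.38, β = (1−μ)s = 4.77.

α = 63.38, β = 4.77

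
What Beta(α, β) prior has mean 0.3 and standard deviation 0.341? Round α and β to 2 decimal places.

α = 0.24, β = 0.56

Variance = 0.341² = 0.116281. The moment-matching identity α+β = μ(1−μ)/Var − 1 gives
α+β = 0.21/0.116281 − 1 = 0.8060, so α = μ·0.8060 = 0.24 and β = (1−μ)·0.8060 = 0.56.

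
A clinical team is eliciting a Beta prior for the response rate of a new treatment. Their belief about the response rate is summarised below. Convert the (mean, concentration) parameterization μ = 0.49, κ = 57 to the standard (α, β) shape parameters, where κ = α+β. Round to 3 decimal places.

α = μκ = 0.49×57 = 27.930 and β = (1−μ)κ = 0.51×57 = 29.070.

α = 27.930, β = 29.070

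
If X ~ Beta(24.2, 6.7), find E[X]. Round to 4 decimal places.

0.7832

E[X] = α/(α+β) = 24.2/30.9 = 0.7832.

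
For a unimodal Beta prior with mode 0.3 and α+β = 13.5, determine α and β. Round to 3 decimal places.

α = 4.450, β = 9.050

Mode = (α−1)/(κ−2) with κ = α+β, so α−1 = 0.3·11.5 = 3.450.
α = 4.450; β = κ − α = 9.050.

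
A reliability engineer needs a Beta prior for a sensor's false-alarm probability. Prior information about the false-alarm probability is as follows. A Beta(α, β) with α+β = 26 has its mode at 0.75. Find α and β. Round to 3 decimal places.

α = 19.000, β = 7.000

Since the density peak of Beta(α,β) is at (α−1)/(α+β−2),
α = 1 + 0.75(26−2) = 19.000 and β = 26 − 19.000 = 7.000.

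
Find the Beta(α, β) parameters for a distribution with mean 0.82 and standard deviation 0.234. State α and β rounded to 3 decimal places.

α = 1.390, β = 0.305

First σ² = 0.054756. Setting α = μn, β = (1−μ)n with n = α+β,
μ(1−μ)/(n+1) = 0.054756 ⇒ n+1 = 0.1476/0.054756 = 2.6956 ⇒ n = 1.6956.
Hence α = 0.82×1.6956 = 1.390, β = 0.18×1.6956 = 0.305.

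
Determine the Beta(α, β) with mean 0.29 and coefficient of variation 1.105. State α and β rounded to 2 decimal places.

α = 0.29, β = 0.71

Var = (CV·μ)² = (1.105×0.29)² = 0.102688.
α+β = μ(1−μ)/Var − 1 = 0.2059/0.102688 − 1 = 1.0051.
Thus α = 0.29·1.0051 = 0.29 and β = 0.71·1.0051 = 0.71.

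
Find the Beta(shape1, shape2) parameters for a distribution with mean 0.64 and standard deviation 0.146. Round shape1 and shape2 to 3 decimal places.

Variance = 0.146² = 0.021316. The moment-matching identity shape1+shape2 = μ(1−μ)/Var − 1 gives
shape1+shape2 = 0.2304/0.021316 − 1 = 9.8088, so shape1 = μ·9.8088 = 6.278 and shape2 = (1−μ)·9.8088 = 3.531.

shape1 = 6.278, shape2 = 3.531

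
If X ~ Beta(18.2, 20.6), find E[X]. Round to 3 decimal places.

0.469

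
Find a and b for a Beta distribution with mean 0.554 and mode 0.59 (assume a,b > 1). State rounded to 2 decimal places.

a = 2.77, b = 2.23

With s = a+b: μ = a/s and mode = (a−1)/(s−2). Eliminating a = μs,
μs − 1 = m(s−2) ⇒ s(μ−m) = 1−2m ⇒ s = -0.18/-0.036 = 5.0000.
So a = μs = 2.77, b = (1−μ)s = 2.23.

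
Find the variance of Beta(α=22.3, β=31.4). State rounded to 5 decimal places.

α+β = 53.7 and αβ = 700.22, so Var = αβ/[(α+β)²(α+β+1)] = 700.22/157737.843 = 0.00444.

0.00444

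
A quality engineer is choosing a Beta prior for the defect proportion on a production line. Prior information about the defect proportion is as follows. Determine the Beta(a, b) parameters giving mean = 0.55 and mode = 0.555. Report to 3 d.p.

With s = a+b: μ = a/s and mode = (a−1)/(s−2). Eliminating a = μs,
μs − 1 = m(s−2) ⇒ s(μ−m) = 1−2m ⇒ s = -0.110/-0.005 = 22.0000.
So a = μs = 12.100, b = (1−μ)s = 9.900.

a = 12.100, b = 9.900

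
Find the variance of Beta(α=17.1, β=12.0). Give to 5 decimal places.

α+β = 29.1 and αβ = 205.20, so Var = αβ/[(α+β)²(α+β+1)] = 205.20/25488.981 = 0.00805.

0.00805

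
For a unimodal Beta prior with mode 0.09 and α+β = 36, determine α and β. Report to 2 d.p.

α = 4.06, β = 31.94

Since the density peak of Beta(α,β) is at (α−1)/(α+β−2),
α = 1 + 0.09(36−2) = 4.06 and β = 36 − 4.06 = 31.94.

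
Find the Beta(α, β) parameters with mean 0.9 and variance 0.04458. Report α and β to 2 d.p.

Write ν = α+β; then α = μν and Var = μ(1−μ)/(ν+1).
ν = μ(1−μ)/Var − 1 = 0.09/0.04458 − 1 = 1.0188.
α = 0.9·1.0188 = 0.92, β = 0.1·1.0188 = 0.10.

α = 0.92, β = 0.10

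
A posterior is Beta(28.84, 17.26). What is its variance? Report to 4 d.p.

α+β = 46.10 and αβ = 497.7784, so Var = αβ/[(α+β)²(α+β+1)] = 497.7784/100097.391000 = 0.0050.

0.0050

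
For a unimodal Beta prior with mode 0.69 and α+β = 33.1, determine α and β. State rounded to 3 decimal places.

Since the density peak of Beta(α,β) is at (α−1)/(α+β−2),
α = 1 + 0.69(33.1−2) = 22.459 and β = 33.1 − 22.459 = 10.641.

α = 22.459, β = 10.641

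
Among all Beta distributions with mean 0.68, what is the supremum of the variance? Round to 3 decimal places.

0.218

For fixed mean μ the Beta variance is μ(1−μ)/(α+β+1), increasing as α+β decreases.
Its least upper bound (not attained) is μ(1−μ) = 0.68·0.32 = 0.218.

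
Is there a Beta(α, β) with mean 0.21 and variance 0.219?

No

A Beta with mean μ has variance μ(1−μ)/(α+β+1) < μ(1−μ).
Here μ(1−μ) = 0.21×0.79 = 0.1659, and 0.219 ≥ 0.1659.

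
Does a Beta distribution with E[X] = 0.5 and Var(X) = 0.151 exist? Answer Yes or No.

For any Beta, Var(X) < E[X]·(1−E[X]).
Here μ(1−μ) = 0.5×0.5 = 0.25, and 0.151 < 0.25.

Yes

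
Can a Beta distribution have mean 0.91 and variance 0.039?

Yes

A Beta with mean μ has variance μ(1−μ)/(α+β+1) < μ(1−μ).
Here μ(1−μ) = 0.91×0.09 = 0.0819, and 0.039 < 0.0819.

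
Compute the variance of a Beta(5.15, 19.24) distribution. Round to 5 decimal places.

0.00656

α+β = 24.39 and αβ = 99.0860, so Var = αβ/[(α+β)²(α+β+1)] = 99.0860/15103.802619 = 0.00656.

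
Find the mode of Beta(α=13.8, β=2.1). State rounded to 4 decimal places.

0.9209

With α,β > 1, mode = (α−1)/(α+β−2) = 12.8/13.9 = 0.9209.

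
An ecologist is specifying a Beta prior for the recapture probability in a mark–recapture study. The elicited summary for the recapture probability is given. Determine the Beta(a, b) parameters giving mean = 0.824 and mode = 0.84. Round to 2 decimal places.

Let s = a+b. Mean gives a = μs = 0.824s; mode gives (a−1)/(s−2) = 0.84.
Substituting: 0.824s − 1 = 0.84(s−2) = 0.84s − 1.68, so -0.016s = -0.68 and s = 42.5000.
Then a = 0.824×42.5000 = 35.02 and b = s−a = 7.48.

a = 35.02, b = 7.48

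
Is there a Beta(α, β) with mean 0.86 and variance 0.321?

The Beta variance bound is σ² < μ(1−μ).
Here μ(1−μ) = 0.86×0.14 = 0.1204, and 0.321 ≥ 0.1204.

No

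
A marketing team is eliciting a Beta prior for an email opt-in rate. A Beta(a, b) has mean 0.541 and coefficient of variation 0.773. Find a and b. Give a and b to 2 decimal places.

a = 0.23, b = 0.19

Var = (CV·μ)² = (0.773×0.541)² = 0.174885.
a+b = μ(1−μ)/Var − 1 = 0.248319/0.174885 − 1 = 0.4199.
Thus a = 0.541·0.4199 = 0.23 and b = 0.459·0.4199 = 0.19.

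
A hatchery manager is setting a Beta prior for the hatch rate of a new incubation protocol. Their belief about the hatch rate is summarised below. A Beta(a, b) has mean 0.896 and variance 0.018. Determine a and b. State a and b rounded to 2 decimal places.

a = 3.74, b = 0.43

Let s = a+b. The Beta variance is μ(1−μ)/(s+1).
So s+1 = μ(1−μ)/σ² = (0.896×0.104)/0.018 = 0.093184/0.018 = 5.1769, giving s = 4.1769.
Then a = μs = 0.896×4.1769 = 3.74 and b = (1−μ)s = 0.104×4.1769 = 0.43.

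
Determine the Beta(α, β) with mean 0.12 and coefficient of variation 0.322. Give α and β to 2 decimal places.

σ = CV·μ = 0.322×0.12 = 0.03864, so σ² = 0.001493.
s+1 = μ(1−μ)/σ² = 0.1056/0.001493 = 70.7277, so s = α+β = 69.7277.
α = μs = 8.37, β = (1−μ)s = 61.36.

α = 8.37, β = 61.36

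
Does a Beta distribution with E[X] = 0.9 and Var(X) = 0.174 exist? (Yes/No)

A Beta with mean μ has variance μ(1−μ)/(α+β+1) < μ(1−μ).
Here μ(1−μ) = 0.9×0.1 = 0.09, and 0.174 ≥ 0.09.

No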